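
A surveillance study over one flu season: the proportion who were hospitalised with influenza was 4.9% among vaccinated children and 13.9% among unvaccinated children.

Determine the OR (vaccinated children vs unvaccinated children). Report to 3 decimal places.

0.319

odds, vaccinated children = 0.04900/0.95100 = 0.05152
odds, unvaccinated children = 0.13900/0.86100 = 0.16144
OR = 0.05152 / 0.16144 = 0.319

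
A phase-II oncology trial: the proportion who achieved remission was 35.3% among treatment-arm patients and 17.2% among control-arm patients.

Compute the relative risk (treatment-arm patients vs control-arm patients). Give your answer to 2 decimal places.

RR = 0.3530 / 0.1720 = 2.05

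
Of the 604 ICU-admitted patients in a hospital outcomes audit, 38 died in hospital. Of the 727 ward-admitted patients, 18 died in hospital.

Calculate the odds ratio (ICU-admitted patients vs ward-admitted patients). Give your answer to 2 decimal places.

odds, ICU-admitted patients = 38/566 = 0.06714
odds, ward-admitted patients = 18/709 = 0.02539
OR = 0.06714 / 0.02539 = 2.64

2.64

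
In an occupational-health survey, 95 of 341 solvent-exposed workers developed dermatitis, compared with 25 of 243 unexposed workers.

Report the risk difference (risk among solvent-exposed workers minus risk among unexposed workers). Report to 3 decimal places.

risk, solvent-exposed workers = 95/341 = 0.2786
risk, unexposed workers = 25/243 = 0.1029
risk difference = 0.2786 − 0.1029 = 0.176

0.176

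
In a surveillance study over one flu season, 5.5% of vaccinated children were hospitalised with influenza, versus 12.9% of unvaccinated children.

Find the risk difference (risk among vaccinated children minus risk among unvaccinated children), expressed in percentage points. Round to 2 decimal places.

risk difference = 0.0550 − 0.1290 = -0.0740 → -7.40 percentage points

-7.40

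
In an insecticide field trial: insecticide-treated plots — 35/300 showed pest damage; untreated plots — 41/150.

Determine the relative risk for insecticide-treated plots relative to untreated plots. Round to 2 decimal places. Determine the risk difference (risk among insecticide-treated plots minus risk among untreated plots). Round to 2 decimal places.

RR = 0.43; RD = -0.16

risk, insecticide-treated plots = 35/300 = 0.1167
risk, untreated plots = 41/150 = 0.2733
RR = 0.1167 / 0.2733 = 0.43
risk difference = 0.1167 − 0.2733 = -0.16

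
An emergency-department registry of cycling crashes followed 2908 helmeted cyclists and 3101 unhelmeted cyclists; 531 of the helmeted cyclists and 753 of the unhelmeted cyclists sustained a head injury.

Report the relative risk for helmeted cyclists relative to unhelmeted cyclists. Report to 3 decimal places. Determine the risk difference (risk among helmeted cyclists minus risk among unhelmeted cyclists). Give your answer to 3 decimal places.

risk, helmeted cyclists = 531/2908 = 0.1826
risk, unhelmeted cyclists = 753/3101 = 0.2428
RR = 0.1826 / 0.2428 = 0.752
risk difference = 0.1826 − 0.2428 = -0.060

RR = 0.752; RD = -0.060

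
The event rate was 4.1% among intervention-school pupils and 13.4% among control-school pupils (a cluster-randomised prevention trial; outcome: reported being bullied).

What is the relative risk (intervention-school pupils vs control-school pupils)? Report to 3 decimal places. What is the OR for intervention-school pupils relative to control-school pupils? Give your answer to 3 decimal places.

RR = 0.04100 / 0.13400 = 0.306
odds, intervention-school pupils = 0.04100/0.95900 = 0.04275
odds, control-school pupils = 0.13400/0.86600 = 0.15473
OR = 0.04275 / 0.15473 = 0.276

RR = 0.306; OR = 0.276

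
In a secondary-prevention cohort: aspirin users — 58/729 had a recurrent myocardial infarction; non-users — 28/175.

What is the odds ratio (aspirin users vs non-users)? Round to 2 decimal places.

odds, aspirin users = 58/671 = 0.0864
odds, non-users = 28/147 = 0.1905
OR = 0.0864 / 0.1905 = 0.45

0.45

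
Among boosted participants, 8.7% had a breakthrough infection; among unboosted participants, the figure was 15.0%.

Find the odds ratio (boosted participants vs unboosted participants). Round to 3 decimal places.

OR = 0.540

odds, boosted participants = 0.0870/0.9130 = 0.0953
odds, unboosted participants = 0.1500/0.8500 = 0.1765
OR = 0.0953 / 0.1765 = 0.540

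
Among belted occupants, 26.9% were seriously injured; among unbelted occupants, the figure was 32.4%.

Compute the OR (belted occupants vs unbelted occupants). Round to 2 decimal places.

OR ≈ 0.77

odds, belted occupants = 0.2690/0.7310 = 0.3680
odds, unbelted occupants = 0.3240/0.6760 = 0.4793
OR = 0.3680 / 0.4793 = 0.77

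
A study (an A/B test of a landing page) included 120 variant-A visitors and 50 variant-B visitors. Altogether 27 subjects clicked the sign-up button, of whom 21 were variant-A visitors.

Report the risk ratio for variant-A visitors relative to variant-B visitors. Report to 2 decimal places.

1.46

variant-A visitors without the outcome: 120 − 21 = 99
variant-B visitors with the outcome: 27 − 21 = 6
variant-B visitors without the outcome: 50 − 6 = 44
risk, variant-A visitors = 21/120 = 0.1750
risk, variant-B visitors = 6/50 = 0.1200
RR = 0.1750 / 0.1200 = 1.46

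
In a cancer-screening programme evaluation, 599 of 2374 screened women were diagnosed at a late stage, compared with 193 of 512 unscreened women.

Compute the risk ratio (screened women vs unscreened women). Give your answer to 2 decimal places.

RR ≈ 0.67

risk, screened women = 599/2374 = 0.2523
risk, unscreened women = 193/512 = 0.3770
RR = 0.2523 / 0.3770 = 0.67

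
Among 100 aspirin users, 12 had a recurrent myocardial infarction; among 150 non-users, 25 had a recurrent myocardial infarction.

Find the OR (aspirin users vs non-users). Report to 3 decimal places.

OR = (12 × 125) / (88 × 25) = 1500/2200 ≈ 0.682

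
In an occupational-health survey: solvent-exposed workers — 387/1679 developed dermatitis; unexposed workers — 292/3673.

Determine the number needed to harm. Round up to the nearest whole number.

NNH = 7

risk, solvent-exposed workers = 387/1679 = 0.230494
risk, unexposed workers = 292/3673 = 0.079499
absolute risk difference = 0.150995
1 / 0.150995 = 6.623 → round up → 7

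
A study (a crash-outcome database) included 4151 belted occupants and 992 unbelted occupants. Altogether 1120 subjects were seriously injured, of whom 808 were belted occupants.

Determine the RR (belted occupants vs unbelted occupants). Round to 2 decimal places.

belted occupants without the outcome: 4151 − 808 = 3343
unbelted occupants with the outcome: 1120 − 808 = 312
unbelted occupants without the outcome: 992 − 312 = 680
risk, belted occupants = 808/4151 = 0.1947
risk, unbelted occupants = 312/992 = 0.3145
RR = 0.1947 / 0.3145 = 0.62

0.62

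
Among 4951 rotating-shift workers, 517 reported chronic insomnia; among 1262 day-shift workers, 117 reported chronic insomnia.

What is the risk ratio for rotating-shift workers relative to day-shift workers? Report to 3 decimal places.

risk, rotating-shift workers = 517/4951 = 0.1044
risk, day-shift workers = 117/1262 = 0.0927
RR = 0.1044 / 0.0927 = 1.126

1.126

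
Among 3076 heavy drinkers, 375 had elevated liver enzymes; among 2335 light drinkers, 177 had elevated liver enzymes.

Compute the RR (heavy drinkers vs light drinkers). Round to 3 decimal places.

risk, heavy drinkers = 375/3076 = 0.1219
risk, light drinkers = 177/2335 = 0.0758
RR = 0.1219 / 0.0758 = 1.608

RR: 1.608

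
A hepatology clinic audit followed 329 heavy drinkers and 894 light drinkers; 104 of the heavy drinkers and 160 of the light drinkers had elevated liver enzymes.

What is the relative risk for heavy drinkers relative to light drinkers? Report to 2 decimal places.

risk, heavy drinkers = 104/329 = 0.3161
risk, light drinkers = 160/894 = 0.1790
RR = 0.3161 / 0.1790 = 1.77

RR: 1.77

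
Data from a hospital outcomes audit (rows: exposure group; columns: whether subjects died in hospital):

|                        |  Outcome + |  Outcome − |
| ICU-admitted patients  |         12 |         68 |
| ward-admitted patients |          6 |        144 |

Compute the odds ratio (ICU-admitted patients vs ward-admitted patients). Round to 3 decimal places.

OR = (12 × 144) / (68 × 6) = 1728/408 ≈ 4.235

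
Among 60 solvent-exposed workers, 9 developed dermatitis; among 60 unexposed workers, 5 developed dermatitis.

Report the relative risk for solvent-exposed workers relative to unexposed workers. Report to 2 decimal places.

RR: 1.80

risk, solvent-exposed workers = 9/60 = 0.1500
risk, unexposed workers = 5/60 = 0.0833
RR = 0.1500 / 0.0833 = 1.80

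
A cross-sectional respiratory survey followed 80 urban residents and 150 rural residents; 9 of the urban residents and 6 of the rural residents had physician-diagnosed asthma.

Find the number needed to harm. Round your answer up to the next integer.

risk, urban residents = 9/80 = 0.112500
risk, rural residents = 6/150 = 0.040000
absolute risk difference = 0.072500
1 / 0.072500 = 13.793 → round up → 14

14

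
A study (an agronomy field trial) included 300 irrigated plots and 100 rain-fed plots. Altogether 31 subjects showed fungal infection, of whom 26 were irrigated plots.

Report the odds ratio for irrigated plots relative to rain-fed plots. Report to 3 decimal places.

irrigated plots without the outcome: 300 − 26 = 274
rain-fed plots with the outcome: 31 − 26 = 5
rain-fed plots without the outcome: 100 − 5 = 95
OR = (26 × 95) / (274 × 5) = 2470/1370 ≈ 1.803

OR = 1.803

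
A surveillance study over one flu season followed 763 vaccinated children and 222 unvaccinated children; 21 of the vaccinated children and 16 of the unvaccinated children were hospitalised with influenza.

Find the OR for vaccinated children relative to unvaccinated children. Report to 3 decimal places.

odds, vaccinated children = 21/742 = 0.02830
odds, unvaccinated children = 16/206 = 0.07767
OR = 0.02830 / 0.07767 = 0.364

OR ≈ 0.364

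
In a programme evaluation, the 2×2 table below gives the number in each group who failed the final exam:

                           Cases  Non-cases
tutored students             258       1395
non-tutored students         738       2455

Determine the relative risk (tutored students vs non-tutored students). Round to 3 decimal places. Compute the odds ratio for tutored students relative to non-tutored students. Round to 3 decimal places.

risk, tutored students = 258/1653 = 0.1561
risk, non-tutored students = 738/3193 = 0.2311
RR = 0.1561 / 0.2311 = 0.675
odds, tutored students = 258/1395 = 0.1849
odds, non-tutored students = 738/2455 = 0.3006
OR = 0.1849 / 0.3006 = 0.615

RR = 0.675; OR = 0.615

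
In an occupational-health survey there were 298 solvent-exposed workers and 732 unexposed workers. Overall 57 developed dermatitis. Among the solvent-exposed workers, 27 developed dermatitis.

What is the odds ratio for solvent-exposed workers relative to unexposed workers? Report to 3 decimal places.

solvent-exposed workers without the outcome: 298 − 27 = 271
unexposed workers with the outcome: 57 − 27 = 30
unexposed workers without the outcome: 732 − 30 = 702
OR = (27 × 702) / (271 × 30) = 18954/8130 ≈ 2.331

2.331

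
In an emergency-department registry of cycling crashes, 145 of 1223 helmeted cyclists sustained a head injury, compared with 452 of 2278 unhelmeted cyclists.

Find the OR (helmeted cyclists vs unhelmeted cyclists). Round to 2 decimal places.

OR = (145 × 1826) / (1078 × 452) = 264770/487256 ≈ 0.54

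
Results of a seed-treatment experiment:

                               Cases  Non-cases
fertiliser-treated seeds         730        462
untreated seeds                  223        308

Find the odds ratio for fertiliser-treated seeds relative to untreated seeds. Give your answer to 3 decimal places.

odds, fertiliser-treated seeds = 730/462 = 1.5801
odds, untreated seeds = 223/308 = 0.7240
OR = 1.5801 / 0.7240 = 2.182

OR ≈ 2.182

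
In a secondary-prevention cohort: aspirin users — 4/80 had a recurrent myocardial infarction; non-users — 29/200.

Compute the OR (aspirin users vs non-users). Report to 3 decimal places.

OR = (4 × 171) / (76 × 29) = 684/2204 ≈ 0.310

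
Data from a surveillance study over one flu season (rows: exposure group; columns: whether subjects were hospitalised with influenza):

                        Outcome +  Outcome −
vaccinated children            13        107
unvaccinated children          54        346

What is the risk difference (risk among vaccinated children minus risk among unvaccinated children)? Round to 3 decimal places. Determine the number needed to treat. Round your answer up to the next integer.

RD = -0.027; NNT = 38

risk, vaccinated children = 13/120 = 0.1083
risk, unvaccinated children = 54/400 = 0.1350
risk difference = 0.1083 − 0.1350 = -0.027
absolute risk difference = 0.026667
1 / 0.026667 = 37.500 → round up → 38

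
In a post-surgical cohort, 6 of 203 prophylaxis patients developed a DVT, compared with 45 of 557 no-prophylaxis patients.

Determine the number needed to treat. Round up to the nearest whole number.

risk, prophylaxis patients = 6/203 = 0.029557
risk, no-prophylaxis patients = 45/557 = 0.080790
absolute risk difference = 0.051233
1 / 0.051233 = 19.519 → round up → 20

20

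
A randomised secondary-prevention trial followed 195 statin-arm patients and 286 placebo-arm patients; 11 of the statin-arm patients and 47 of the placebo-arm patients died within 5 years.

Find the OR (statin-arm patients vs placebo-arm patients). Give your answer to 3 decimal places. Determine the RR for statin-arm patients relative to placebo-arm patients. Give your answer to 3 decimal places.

odds, statin-arm patients = 11/184 = 0.0598
odds, placebo-arm patients = 47/239 = 0.1967
OR = 0.0598 / 0.1967 = 0.304
risk, statin-arm patients = 11/195 = 0.0564
risk, placebo-arm patients = 47/286 = 0.1643
RR = 0.0564 / 0.1643 = 0.343

OR = 0.304; RR = 0.343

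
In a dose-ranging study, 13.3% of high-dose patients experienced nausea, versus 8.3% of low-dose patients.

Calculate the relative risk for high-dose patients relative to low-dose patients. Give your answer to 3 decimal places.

RR = 0.1330 / 0.0830 = 1.602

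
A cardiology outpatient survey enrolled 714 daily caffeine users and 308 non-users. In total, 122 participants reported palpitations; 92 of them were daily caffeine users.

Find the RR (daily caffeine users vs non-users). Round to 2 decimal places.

RR = 1.32

daily caffeine users without the outcome: 714 − 92 = 622
non-users with the outcome: 122 − 92 = 30
non-users without the outcome: 308 − 30 = 278
risk, daily caffeine users = 92/714 = 0.1289
risk, non-users = 30/308 = 0.0974
RR = 0.1289 / 0.0974 = 1.32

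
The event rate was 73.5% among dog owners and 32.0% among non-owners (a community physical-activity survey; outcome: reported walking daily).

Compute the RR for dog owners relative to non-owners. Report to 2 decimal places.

RR = 0.7350 / 0.3200 = 2.30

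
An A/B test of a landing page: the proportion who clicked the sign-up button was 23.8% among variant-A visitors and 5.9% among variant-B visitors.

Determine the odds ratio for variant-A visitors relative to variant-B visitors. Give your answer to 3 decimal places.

OR = 4.981

odds, variant-A visitors = 0.2380/0.7620 = 0.3123
odds, variant-B visitors = 0.0590/0.9410 = 0.0627
OR = 0.3123 / 0.0627 = 4.981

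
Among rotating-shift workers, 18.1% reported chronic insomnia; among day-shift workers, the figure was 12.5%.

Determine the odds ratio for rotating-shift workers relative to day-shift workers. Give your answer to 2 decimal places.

odds, rotating-shift workers = 0.1810/0.8190 = 0.2210
odds, day-shift workers = 0.1250/0.8750 = 0.1429
OR = 0.2210 / 0.1429 = 1.55

1.55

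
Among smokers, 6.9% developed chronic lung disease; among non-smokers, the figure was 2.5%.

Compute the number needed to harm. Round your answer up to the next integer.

absolute risk difference = 0.044000
1 / 0.044000 = 22.727 → round up → 23

NNH = 23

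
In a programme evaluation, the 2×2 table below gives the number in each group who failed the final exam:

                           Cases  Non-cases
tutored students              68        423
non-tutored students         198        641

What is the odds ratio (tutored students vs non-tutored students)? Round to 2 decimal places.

OR ≈ 0.52

odds, tutored students = 68/423 = 0.1608
odds, non-tutored students = 198/641 = 0.3089
OR = 0.1608 / 0.3089 = 0.52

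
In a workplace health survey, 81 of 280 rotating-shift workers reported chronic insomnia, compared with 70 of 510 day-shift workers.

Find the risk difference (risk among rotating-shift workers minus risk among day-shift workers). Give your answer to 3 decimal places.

0.152

risk, rotating-shift workers = 81/280 = 0.2893
risk, day-shift workers = 70/510 = 0.1373
risk difference = 0.2893 − 0.1373 = 0.152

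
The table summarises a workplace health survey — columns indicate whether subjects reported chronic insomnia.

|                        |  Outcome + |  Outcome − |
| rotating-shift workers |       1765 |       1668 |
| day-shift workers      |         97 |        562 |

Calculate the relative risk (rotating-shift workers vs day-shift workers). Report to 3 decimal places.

RR: 3.493

risk, rotating-shift workers = 1765/3433 = 0.5141
risk, day-shift workers = 97/659 = 0.1472
RR = 0.5141 / 0.1472 = 3.493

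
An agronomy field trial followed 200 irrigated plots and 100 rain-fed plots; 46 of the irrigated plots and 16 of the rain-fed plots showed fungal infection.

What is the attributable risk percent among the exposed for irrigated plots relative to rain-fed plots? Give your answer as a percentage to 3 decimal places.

risk, irrigated plots = 46/200 = 0.2300
risk, rain-fed plots = 16/100 = 0.1600
AR% = (0.2300 − 0.1600) / 0.2300 = 0.3043 → 30.435%

30.435%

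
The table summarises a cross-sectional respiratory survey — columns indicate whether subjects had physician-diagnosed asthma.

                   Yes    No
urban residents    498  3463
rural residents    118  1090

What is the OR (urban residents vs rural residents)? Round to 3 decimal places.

odds, urban residents = 498/3463 = 0.1438
odds, rural residents = 118/1090 = 0.1083
OR = 0.1438 / 0.1083 = 1.328

1.328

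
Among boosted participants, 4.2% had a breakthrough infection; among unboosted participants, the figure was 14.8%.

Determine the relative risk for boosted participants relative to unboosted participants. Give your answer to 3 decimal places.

RR = 0.04200 / 0.14800 = 0.284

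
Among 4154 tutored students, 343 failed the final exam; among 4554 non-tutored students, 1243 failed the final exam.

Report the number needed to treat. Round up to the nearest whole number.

6

risk, tutored students = 343/4154 = 0.082571
risk, non-tutored students = 1243/4554 = 0.272947
absolute risk difference = 0.190376
1 / 0.190376 = 5.253 → round up → 6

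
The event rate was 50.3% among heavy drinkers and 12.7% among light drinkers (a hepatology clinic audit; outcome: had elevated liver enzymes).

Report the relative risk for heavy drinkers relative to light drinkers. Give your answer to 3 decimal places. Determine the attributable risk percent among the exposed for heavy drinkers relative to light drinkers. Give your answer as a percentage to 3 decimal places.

RR = 3.961; AR% = 74.751%

RR = 0.5030 / 0.1270 = 3.961
AR% = (0.5030 − 0.1270) / 0.5030 = 0.7475 → 74.751%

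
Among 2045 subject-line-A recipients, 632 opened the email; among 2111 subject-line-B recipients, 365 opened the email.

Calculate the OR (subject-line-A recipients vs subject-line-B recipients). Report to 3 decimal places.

OR = 2.140

odds, subject-line-A recipients = 632/1413 = 0.4473
odds, subject-line-B recipients = 365/1746 = 0.2090
OR = 0.4473 / 0.2090 = 2.140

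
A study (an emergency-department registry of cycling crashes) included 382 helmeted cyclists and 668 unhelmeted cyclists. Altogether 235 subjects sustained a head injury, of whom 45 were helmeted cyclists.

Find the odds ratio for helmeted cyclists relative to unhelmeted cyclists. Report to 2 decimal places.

helmeted cyclists without the outcome: 382 − 45 = 337
unhelmeted cyclists with the outcome: 235 − 45 = 190
unhelmeted cyclists without the outcome: 668 − 190 = 478
OR = (45 × 478) / (337 × 190) = 21510/64030 ≈ 0.34

OR = 0.34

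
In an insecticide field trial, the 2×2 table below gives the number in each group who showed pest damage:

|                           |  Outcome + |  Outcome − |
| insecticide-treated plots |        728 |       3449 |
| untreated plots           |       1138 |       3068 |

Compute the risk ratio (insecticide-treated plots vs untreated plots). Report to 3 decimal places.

0.644

risk, insecticide-treated plots = 728/4177 = 0.1743
risk, untreated plots = 1138/4206 = 0.2706
RR = 0.1743 / 0.2706 = 0.644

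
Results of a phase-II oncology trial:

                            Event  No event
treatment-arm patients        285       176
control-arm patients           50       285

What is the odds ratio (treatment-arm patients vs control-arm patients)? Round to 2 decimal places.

OR = (285 × 285) / (176 × 50) = 81225/8800 ≈ 9.23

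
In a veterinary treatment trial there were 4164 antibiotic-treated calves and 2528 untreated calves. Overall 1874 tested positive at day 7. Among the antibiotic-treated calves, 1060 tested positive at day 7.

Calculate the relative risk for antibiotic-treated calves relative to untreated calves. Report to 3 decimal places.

antibiotic-treated calves without the outcome: 4164 − 1060 = 3104
untreated calves with the outcome: 1874 − 1060 = 814
untreated calves without the outcome: 2528 − 814 = 1714
risk, antibiotic-treated calves = 1060/4164 = 0.2546
risk, untreated calves = 814/2528 = 0.3220
RR = 0.2546 / 0.3220 = 0.791

RR: 0.791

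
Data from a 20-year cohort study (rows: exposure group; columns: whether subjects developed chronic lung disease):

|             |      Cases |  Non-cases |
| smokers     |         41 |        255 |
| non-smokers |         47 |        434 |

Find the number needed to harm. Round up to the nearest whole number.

NNH: 25

risk, smokers = 41/296 = 0.138514
risk, non-smokers = 47/481 = 0.097713
absolute risk difference = 0.040800
1 / 0.040800 = 24.510 → round up → 25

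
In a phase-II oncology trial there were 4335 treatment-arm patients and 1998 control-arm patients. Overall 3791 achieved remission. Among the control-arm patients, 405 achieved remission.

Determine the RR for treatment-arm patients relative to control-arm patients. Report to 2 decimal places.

3.85

treatment-arm patients with the outcome: 3791 − 405 = 3386
treatment-arm patients without the outcome: 4335 − 3386 = 949
control-arm patients without the outcome: 1998 − 405 = 1593
risk, treatment-arm patients = 3386/4335 = 0.7811
risk, control-arm patients = 405/1998 = 0.2027
RR = 0.7811 / 0.2027 = 3.85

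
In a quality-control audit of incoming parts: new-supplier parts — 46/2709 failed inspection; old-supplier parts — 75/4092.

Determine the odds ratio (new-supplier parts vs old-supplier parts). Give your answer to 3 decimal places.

OR = (46 × 4017) / (2663 × 75) = 184782/199725 ≈ 0.925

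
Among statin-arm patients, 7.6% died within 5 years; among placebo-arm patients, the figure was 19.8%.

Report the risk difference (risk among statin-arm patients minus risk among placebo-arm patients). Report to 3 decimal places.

risk difference = 0.0760 − 0.1980 = -0.122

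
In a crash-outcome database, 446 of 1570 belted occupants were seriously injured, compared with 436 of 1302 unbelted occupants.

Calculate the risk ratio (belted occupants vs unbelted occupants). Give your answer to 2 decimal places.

risk, belted occupants = 446/1570 = 0.2841
risk, unbelted occupants = 436/1302 = 0.3349
RR = 0.2841 / 0.3349 = 0.85

RR ≈ 0.85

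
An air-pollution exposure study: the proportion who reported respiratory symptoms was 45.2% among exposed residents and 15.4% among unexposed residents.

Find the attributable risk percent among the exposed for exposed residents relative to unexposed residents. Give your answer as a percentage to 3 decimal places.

AR% = (0.4520 − 0.1540) / 0.4520 = 0.6593 → 65.929%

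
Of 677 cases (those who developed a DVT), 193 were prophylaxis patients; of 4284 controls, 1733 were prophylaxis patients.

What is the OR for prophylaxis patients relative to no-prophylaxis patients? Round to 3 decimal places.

OR = (193 × 2551) / (1733 × 484) = 492343/838772 ≈ 0.587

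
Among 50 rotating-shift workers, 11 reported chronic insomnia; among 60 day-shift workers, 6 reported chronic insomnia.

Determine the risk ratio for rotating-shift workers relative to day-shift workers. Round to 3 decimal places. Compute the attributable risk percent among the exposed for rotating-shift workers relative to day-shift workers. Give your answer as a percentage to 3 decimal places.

risk, rotating-shift workers = 11/50 = 0.2200
risk, day-shift workers = 6/60 = 0.1000
RR = 0.2200 / 0.1000 = 2.200
AR% = (0.2200 − 0.1000) / 0.2200 = 0.5455 → 54.545%

RR = 2.200; AR% = 54.545%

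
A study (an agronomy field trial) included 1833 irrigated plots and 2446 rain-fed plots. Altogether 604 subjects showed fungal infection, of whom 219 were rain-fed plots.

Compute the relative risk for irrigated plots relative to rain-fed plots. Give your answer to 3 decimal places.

2.346

irrigated plots with the outcome: 604 − 219 = 385
irrigated plots without the outcome: 1833 − 385 = 1448
rain-fed plots without the outcome: 2446 − 219 = 2227
risk, irrigated plots = 385/1833 = 0.2100
risk, rain-fed plots = 219/2446 = 0.0895
RR = 0.2100 / 0.0895 = 2.346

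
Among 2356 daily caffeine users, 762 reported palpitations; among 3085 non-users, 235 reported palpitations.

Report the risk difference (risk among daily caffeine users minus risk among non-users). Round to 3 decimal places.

risk, daily caffeine users = 762/2356 = 0.3234
risk, non-users = 235/3085 = 0.0762
risk difference = 0.3234 − 0.0762 = 0.247

RD = 0.247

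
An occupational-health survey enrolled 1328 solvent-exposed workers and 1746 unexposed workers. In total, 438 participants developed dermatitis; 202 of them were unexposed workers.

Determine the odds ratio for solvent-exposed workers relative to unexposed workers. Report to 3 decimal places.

1.652

solvent-exposed workers with the outcome: 438 − 202 = 236
solvent-exposed workers without the outcome: 1328 − 236 = 1092
unexposed workers without the outcome: 1746 − 202 = 1544
odds, solvent-exposed workers = 236/1092 = 0.2161
odds, unexposed workers = 202/1544 = 0.1308
OR = 0.2161 / 0.1308 = 1.652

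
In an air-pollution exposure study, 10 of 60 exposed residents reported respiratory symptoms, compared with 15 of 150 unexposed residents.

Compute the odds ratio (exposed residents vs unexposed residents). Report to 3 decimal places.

odds, exposed residents = 10/50 = 0.2000
odds, unexposed residents = 15/135 = 0.1111
OR = 0.2000 / 0.1111 = 1.800

1.800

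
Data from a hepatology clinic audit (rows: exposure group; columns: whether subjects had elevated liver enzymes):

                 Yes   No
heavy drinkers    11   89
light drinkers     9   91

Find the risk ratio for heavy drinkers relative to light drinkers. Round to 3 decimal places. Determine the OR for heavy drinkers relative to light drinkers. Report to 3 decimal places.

risk, heavy drinkers = 11/100 = 0.1100
risk, light drinkers = 9/100 = 0.0900
RR = 0.1100 / 0.0900 = 1.222
OR = (11 × 91) / (89 × 9) = 1001/801 ≈ 1.250

RR = 1.222; OR = 1.250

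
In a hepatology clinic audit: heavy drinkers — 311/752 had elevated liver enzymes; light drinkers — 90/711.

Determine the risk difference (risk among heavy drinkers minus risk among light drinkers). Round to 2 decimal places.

RD: 0.29

risk, heavy drinkers = 311/752 = 0.4136
risk, light drinkers = 90/711 = 0.1266
risk difference = 0.4136 − 0.1266 = 0.29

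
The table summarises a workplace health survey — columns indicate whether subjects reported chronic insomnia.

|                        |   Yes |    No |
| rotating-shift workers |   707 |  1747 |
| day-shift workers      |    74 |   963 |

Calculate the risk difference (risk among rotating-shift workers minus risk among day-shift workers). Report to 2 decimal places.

risk, rotating-shift workers = 707/2454 = 0.2881
risk, day-shift workers = 74/1037 = 0.0714
risk difference = 0.2881 − 0.0714 = 0.22

0.22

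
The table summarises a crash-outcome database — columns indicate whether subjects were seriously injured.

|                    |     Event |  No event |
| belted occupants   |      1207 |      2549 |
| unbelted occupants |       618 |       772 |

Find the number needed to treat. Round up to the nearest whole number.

NNT = 9

risk, belted occupants = 1207/3756 = 0.321353
risk, unbelted occupants = 618/1390 = 0.444604
absolute risk difference = 0.123252
1 / 0.123252 = 8.113 → round up → 9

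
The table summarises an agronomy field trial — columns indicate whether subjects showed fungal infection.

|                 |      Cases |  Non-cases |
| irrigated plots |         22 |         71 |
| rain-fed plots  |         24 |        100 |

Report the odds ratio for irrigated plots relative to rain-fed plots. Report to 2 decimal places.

OR = (22 × 100) / (71 × 24) = 2200/1704 ≈ 1.29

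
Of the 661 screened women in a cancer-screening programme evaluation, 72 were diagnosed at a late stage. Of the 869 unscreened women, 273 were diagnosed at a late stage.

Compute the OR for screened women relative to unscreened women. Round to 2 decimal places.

OR = (72 × 596) / (589 × 273) = 42912/160797 ≈ 0.27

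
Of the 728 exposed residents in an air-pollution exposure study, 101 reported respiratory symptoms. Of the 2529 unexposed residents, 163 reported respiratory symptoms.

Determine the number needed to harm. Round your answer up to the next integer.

14

risk, exposed residents = 101/728 = 0.138736
risk, unexposed residents = 163/2529 = 0.064452
absolute risk difference = 0.074284
1 / 0.074284 = 13.462 → round up → 14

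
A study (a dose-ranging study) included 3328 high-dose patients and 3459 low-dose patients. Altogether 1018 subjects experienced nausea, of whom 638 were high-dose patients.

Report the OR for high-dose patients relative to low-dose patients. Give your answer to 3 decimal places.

high-dose patients without the outcome: 3328 − 638 = 2690
low-dose patients with the outcome: 1018 − 638 = 380
low-dose patients without the outcome: 3459 − 380 = 3079
OR = (638 × 3079) / (2690 × 380) = 1964402/1022200 ≈ 1.922

1.922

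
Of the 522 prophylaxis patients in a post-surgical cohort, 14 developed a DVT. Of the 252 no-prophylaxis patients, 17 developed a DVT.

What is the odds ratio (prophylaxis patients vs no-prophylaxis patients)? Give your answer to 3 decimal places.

odds, prophylaxis patients = 14/508 = 0.02756
odds, no-prophylaxis patients = 17/235 = 0.07234
OR = 0.02756 / 0.07234 = 0.381

OR = 0.381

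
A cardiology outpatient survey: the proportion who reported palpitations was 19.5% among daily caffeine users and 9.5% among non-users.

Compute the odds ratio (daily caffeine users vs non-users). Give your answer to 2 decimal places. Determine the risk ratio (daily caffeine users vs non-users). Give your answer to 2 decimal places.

odds, daily caffeine users = 0.1950/0.8050 = 0.2422
odds, non-users = 0.0950/0.9050 = 0.1050
OR = 0.2422 / 0.1050 = 2.31
RR = 0.1950 / 0.0950 = 2.05

OR = 2.31; RR = 2.05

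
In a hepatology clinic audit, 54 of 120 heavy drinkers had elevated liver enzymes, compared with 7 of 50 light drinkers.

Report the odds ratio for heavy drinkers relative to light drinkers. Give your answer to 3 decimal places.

OR = (54 × 43) / (66 × 7) = 2322/462 ≈ 5.026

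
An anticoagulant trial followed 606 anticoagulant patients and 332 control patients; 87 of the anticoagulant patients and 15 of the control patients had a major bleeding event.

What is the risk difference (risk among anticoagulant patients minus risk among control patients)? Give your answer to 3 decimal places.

risk, anticoagulant patients = 87/606 = 0.14356
risk, control patients = 15/332 = 0.04518
risk difference = 0.14356 − 0.04518 = 0.098

RD = 0.098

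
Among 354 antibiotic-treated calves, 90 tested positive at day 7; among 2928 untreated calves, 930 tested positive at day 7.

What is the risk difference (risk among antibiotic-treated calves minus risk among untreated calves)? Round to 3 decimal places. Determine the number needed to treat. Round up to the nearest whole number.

RD = -0.063; NNT = 16

risk, antibiotic-treated calves = 90/354 = 0.2542
risk, untreated calves = 930/2928 = 0.3176
risk difference = 0.2542 − 0.3176 = -0.063
absolute risk difference = 0.063386
1 / 0.063386 = 15.776 → round up → 16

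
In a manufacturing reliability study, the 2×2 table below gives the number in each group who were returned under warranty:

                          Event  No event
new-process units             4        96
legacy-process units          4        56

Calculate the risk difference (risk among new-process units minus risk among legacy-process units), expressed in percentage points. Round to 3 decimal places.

risk, new-process units = 4/100 = 0.04000
risk, legacy-process units = 4/60 = 0.06667
risk difference = 0.04000 − 0.06667 = -0.02667 → -2.667 percentage points

RD = -2.667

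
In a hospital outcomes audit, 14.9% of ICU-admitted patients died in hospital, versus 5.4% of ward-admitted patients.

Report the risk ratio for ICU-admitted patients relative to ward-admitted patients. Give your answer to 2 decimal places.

RR = 0.1490 / 0.0540 = 2.76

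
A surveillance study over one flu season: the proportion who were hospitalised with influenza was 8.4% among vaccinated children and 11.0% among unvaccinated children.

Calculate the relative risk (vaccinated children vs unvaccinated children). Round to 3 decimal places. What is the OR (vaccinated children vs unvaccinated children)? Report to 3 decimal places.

RR = 0.0840 / 0.1100 = 0.764
odds, vaccinated children = 0.0840/0.9160 = 0.0917
odds, unvaccinated children = 0.1100/0.8900 = 0.1236
OR = 0.0917 / 0.1236 = 0.742

RR = 0.764; OR = 0.742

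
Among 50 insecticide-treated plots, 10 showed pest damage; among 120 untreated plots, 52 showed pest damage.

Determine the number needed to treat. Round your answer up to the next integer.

5

risk, insecticide-treated plots = 10/50 = 0.200000
risk, untreated plots = 52/120 = 0.433333
absolute risk difference = 0.233333
1 / 0.233333 = 4.286 → round up → 5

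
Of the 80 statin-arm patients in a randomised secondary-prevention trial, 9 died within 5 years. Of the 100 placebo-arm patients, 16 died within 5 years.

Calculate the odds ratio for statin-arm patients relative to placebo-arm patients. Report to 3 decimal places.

OR = (9 × 84) / (71 × 16) = 756/1136 ≈ 0.665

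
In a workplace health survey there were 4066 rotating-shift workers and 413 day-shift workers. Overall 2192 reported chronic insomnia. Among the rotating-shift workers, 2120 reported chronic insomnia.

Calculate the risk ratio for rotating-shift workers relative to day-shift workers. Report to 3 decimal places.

2.991

rotating-shift workers without the outcome: 4066 − 2120 = 1946
day-shift workers with the outcome: 2192 − 2120 = 72
day-shift workers without the outcome: 413 − 72 = 341
risk, rotating-shift workers = 2120/4066 = 0.5214
risk, day-shift workers = 72/413 = 0.1743
RR = 0.5214 / 0.1743 = 2.991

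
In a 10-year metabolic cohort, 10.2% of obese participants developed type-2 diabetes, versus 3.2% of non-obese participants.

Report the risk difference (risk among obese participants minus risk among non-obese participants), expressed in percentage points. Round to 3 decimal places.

RD ≈ 7.000

risk difference = 0.10200 − 0.03200 = 0.07000 → 7.000 percentage points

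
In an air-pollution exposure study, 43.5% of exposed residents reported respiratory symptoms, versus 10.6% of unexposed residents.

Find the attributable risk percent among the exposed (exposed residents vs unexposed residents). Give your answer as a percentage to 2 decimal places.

AR% = (0.4350 − 0.1060) / 0.4350 = 0.7563 → 75.63%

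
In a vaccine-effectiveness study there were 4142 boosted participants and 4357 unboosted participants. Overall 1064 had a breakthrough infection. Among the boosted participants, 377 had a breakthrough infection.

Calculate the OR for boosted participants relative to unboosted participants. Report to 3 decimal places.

boosted participants without the outcome: 4142 − 377 = 3765
unboosted participants with the outcome: 1064 − 377 = 687
unboosted participants without the outcome: 4357 − 687 = 3670
odds, boosted participants = 377/3765 = 0.1001
odds, unboosted participants = 687/3670 = 0.1872
OR = 0.1001 / 0.1872 = 0.535

0.535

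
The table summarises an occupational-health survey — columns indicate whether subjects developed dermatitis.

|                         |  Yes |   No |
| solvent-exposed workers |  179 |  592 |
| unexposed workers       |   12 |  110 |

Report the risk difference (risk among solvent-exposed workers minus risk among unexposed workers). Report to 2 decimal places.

risk, solvent-exposed workers = 179/771 = 0.2322
risk, unexposed workers = 12/122 = 0.0984
risk difference = 0.2322 − 0.0984 = 0.13

RD: 0.13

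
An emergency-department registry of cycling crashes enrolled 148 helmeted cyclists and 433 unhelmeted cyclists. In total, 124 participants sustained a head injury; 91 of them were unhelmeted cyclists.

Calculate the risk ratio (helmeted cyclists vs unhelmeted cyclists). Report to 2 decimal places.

helmeted cyclists with the outcome: 124 − 91 = 33
helmeted cyclists without the outcome: 148 − 33 = 115
unhelmeted cyclists without the outcome: 433 − 91 = 342
risk, helmeted cyclists = 33/148 = 0.2230
risk, unhelmeted cyclists = 91/433 = 0.2102
RR = 0.2230 / 0.2102 = 1.06

1.06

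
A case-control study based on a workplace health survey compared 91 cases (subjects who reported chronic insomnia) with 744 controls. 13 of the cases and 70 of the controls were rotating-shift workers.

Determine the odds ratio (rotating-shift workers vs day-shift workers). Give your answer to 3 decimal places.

OR = (13 × 674) / (70 × 78) = 8762/5460 ≈ 1.605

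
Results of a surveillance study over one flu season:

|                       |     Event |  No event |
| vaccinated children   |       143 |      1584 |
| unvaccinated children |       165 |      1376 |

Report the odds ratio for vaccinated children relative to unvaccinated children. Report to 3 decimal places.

OR = (143 × 1376) / (1584 × 165) = 196768/261360 ≈ 0.753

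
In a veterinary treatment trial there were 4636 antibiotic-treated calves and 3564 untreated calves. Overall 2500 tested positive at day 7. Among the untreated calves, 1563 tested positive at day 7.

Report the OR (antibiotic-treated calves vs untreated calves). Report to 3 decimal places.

antibiotic-treated calves with the outcome: 2500 − 1563 = 937
antibiotic-treated calves without the outcome: 4636 − 937 = 3699
untreated calves without the outcome: 3564 − 1563 = 2001
odds, antibiotic-treated calves = 937/3699 = 0.2533
odds, untreated calves = 1563/2001 = 0.7811
OR = 0.2533 / 0.7811 = 0.324

0.324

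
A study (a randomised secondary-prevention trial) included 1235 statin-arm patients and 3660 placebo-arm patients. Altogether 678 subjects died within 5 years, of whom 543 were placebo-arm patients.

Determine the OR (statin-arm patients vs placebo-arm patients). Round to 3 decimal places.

OR = 0.704

statin-arm patients with the outcome: 678 − 543 = 135
statin-arm patients without the outcome: 1235 − 135 = 1100
placebo-arm patients without the outcome: 3660 − 543 = 3117
OR = (135 × 3117) / (1100 × 543) = 420795/597300 ≈ 0.704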